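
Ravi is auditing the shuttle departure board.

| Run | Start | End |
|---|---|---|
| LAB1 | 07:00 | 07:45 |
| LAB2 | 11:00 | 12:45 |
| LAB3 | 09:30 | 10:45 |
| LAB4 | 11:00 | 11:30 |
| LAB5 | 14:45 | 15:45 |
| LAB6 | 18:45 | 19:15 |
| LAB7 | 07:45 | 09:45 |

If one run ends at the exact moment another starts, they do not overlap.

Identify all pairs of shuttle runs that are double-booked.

LAB2 & LAB4, LAB3 & LAB7

Check each pair: they overlap iff neither finishes before the other starts.
Sorted by start: LAB1, LAB7, LAB3, LAB2, LAB4, LAB5, LAB6.
LAB7 starts exactly when LAB1 ends (back-to-back, no overlap) — done with LAB1.
LAB3 starts before LAB7 ends → LAB7 and LAB3 overlap.
LAB2 starts after LAB7 ends — done with LAB7.
LAB2 starts after LAB3 ends — done with LAB3.
LAB4 starts before LAB2 ends → LAB2 and LAB4 overlap.
LAB5 starts after LAB2 ends — done with LAB2.
LAB5 starts after LAB4 ends — done with LAB4.
LAB6 starts after LAB5 ends.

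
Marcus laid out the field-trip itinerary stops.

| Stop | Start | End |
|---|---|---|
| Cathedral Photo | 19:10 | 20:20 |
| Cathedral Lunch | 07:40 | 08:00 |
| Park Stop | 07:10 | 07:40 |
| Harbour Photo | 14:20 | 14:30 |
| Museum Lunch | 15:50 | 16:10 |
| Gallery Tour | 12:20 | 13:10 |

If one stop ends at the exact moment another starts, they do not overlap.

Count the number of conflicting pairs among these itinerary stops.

Check each pair: they overlap iff neither finishes before the other starts.
Sorted by start: Park Stop, Cathedral Lunch, Gallery Tour, Harbour Photo, Museum Lunch, Cathedral Photo.
Cathedral Lunch starts exactly when Park Stop ends (back-to-back, no overlap) — done with Park Stop.
Gallery Tour starts after Cathedral Lunch ends — done with Cathedral Lunch.
Harbour Photo starts after Gallery Tour ends — done with Gallery Tour.
Museum Lunch starts after Harbour Photo ends — done with Harbour Photo.
Cathedral Photo starts after Museum Lunch ends.
No pair overlaps.

0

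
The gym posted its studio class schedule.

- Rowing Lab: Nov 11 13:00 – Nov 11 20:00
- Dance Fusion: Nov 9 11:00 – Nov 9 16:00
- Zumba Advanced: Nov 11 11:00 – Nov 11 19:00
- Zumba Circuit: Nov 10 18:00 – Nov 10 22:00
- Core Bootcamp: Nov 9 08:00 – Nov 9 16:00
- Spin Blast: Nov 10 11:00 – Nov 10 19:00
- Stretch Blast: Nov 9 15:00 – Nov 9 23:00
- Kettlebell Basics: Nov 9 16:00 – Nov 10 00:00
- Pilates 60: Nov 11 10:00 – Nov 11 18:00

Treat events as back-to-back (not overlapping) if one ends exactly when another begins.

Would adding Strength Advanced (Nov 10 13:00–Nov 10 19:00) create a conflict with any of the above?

Yes — it overlaps Spin Blast, Zumba Circuit

Core Bootcamp: ends Nov 9 16:00 at or before Strength Advanced starts Nov 10 13:00 → clear.
Dance Fusion: ends Nov 9 16:00 at or before Strength Advanced starts Nov 10 13:00 → clear.
Stretch Blast: ends Nov 9 23:00 at or before Strength Advanced starts Nov 10 13:00 → clear.
Kettlebell Basics: ends Nov 10 00:00 at or before Strength Advanced starts Nov 10 13:00 → clear.
Spin Blast: starts Nov 10 11:00 before Strength Advanced ends Nov 10 19:00, and ends Nov 10 19:00 after Strength Advanced starts Nov 10 13:00 → overlap.
Zumba Circuit: starts Nov 10 18:00 before Strength Advanced ends Nov 10 19:00, and ends Nov 10 22:00 after Strength Advanced starts Nov 10 13:00 → overlap.
Pilates 60: starts Nov 11 10:00 at or after Strength Advanced ends Nov 10 19:00 → clear.
Zumba Advanced: starts Nov 11 11:00 at or after Strength Advanced ends Nov 10 19:00 → clear.
Rowing Lab: starts Nov 11 13:00 at or after Strength Advanced ends Nov 10 19:00 → clear.
Strength Advanced overlaps Spin Blast, Zumba Circuit.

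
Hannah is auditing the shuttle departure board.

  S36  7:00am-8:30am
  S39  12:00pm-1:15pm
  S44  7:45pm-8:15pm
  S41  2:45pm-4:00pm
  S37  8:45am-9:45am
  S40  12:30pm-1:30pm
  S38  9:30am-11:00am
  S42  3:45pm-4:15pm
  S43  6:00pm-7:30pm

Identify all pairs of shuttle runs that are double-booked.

Sorted by start: S36, S37, S38, S39, S40, S41, S42, S43, S44.
S37 starts after S36 ends; S36 is clear from here.
S38 starts before S37 ends → S37 and S38 overlap.
S39 starts after S37 ends; S37 is clear from here.
S39 starts after S38 ends; S38 is clear from here.
S40 starts before S39 ends → S39 and S40 overlap.
S41 starts after S39 ends; S39 is clear from here.
S41 starts after S40 ends; S40 is clear from here.
S42 starts before S41 ends → S41 and S42 overlap.
S43 starts after S41 ends; S41 is clear from here.
S43 starts after S42 ends; S42 is clear from here.
S44 starts after S43 ends.

S37 & S38, S39 & S40, S41 & S42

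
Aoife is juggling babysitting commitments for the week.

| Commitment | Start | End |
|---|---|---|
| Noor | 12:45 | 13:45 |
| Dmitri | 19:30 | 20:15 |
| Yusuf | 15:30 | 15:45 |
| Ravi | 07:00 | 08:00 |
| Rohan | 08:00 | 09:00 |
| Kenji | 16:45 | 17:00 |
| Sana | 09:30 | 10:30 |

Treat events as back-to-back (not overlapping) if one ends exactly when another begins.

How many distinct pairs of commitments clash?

Sorted by start: Ravi, Rohan, Sana, Noor, Yusuf, Kenji, Dmitri.
Rohan starts exactly when Ravi ends (back-to-back, no overlap), so nothing later overlaps Ravi either.
Sana starts after Rohan ends, so nothing later overlaps Rohan either.
Noor starts after Sana ends, so nothing later overlaps Sana either.
Yusuf starts after Noor ends, so nothing later overlaps Noor either.
Kenji starts after Yusuf ends, so nothing later overlaps Yusuf either.
Dmitri starts after Kenji ends.
No pair overlaps.

0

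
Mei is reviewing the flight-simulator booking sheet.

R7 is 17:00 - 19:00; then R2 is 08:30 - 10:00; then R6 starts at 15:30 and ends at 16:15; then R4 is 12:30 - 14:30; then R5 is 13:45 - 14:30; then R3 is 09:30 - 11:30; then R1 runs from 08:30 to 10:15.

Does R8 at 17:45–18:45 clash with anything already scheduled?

Yes — it overlaps R7

R1: ends 10:15 at or before R8 starts 17:45 → clear.
R2: ends 10:00 at or before R8 starts 17:45 → clear.
R3: ends 11:30 at or before R8 starts 17:45 → clear.
R4: ends 14:30 at or before R8 starts 17:45 → clear.
R5: ends 14:30 at or before R8 starts 17:45 → clear.
R6: ends 16:15 at or before R8 starts 17:45 → clear.
R7: starts 17:00 before R8 ends 18:45, and ends 19:00 after R8 starts 17:45 → overlap.
R8 overlaps R7.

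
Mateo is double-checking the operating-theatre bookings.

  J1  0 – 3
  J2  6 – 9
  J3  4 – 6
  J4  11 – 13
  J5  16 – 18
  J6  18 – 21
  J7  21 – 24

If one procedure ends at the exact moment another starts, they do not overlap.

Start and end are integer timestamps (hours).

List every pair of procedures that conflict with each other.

Sorted by start: J1, J3, J2, J4, J5, J6, J7.
J3 starts after J1 ends, so nothing later overlaps J1 either.
J2 starts exactly when J3 ends (back-to-back, no overlap), so nothing later overlaps J3 either.
J4 starts after J2 ends, so nothing later overlaps J2 either.
J5 starts after J4 ends, so nothing later overlaps J4 either.
J6 starts exactly when J5 ends (back-to-back, no overlap), so nothing later overlaps J5 either.
J7 starts exactly when J6 ends (back-to-back, no overlap).

no overlapping pairs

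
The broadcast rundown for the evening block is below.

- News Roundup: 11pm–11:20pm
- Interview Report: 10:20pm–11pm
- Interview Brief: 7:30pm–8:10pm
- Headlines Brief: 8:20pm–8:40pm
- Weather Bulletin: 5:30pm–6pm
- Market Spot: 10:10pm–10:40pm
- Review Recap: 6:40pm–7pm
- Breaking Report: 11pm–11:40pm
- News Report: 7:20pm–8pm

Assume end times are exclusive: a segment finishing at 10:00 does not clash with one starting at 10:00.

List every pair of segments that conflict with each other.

Sorted by start: Weather Bulletin, Review Recap, News Report, Interview Brief, Headlines Brief, Market Spot, Interview Report, Breaking Report, News Roundup.
Review Recap starts after Weather Bulletin ends, so nothing later overlaps Weather Bulletin either.
News Report starts after Review Recap ends, so nothing later overlaps Review Recap either.
Interview Brief starts before News Report ends → News Report and Interview Brief overlap.
Headlines Brief starts after News Report ends, so nothing later overlaps News Report either.
Headlines Brief starts after Interview Brief ends, so nothing later overlaps Interview Brief either.
Market Spot starts after Headlines Brief ends, so nothing later overlaps Headlines Brief either.
Interview Report starts before Market Spot ends → Market Spot and Interview Report overlap.
Breaking Report starts after Market Spot ends, so nothing later overlaps Market Spot either.
Breaking Report starts exactly when Interview Report ends (back-to-back, no overlap), so nothing later overlaps Interview Report either.
News Roundup starts before Breaking Report ends → Breaking Report and News Roundup overlap.

Breaking Report & News Roundup, Interview Brief & News Report, Interview Report & Market Spot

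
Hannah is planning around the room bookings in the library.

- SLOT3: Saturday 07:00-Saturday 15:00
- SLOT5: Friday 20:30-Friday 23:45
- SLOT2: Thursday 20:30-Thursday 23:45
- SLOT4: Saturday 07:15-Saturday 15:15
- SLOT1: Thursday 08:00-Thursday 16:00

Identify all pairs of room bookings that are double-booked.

Sorted by start: SLOT1, SLOT2, SLOT5, SLOT3, SLOT4.
SLOT2 starts after SLOT1 ends, so SLOT1 has no further overlaps.
SLOT5 starts after SLOT2 ends, so SLOT2 has no further overlaps.
SLOT3 starts after SLOT5 ends, so SLOT5 has no further overlaps.
SLOT4 starts before SLOT3 ends → SLOT3 and SLOT4 overlap.

SLOT3 & SLOT4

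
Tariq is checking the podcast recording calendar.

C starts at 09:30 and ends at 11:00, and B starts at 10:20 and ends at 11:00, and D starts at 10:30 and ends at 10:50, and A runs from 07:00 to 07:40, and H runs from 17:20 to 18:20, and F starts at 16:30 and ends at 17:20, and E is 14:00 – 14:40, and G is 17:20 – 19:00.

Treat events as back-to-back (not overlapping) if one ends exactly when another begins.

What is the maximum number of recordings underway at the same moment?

Sort all start/end points and keep a running count:
07:00 start A → 1
07:40 end A → 0
09:30 start C → 1
10:20 start B → 2
10:30 start D → 3
10:50 end D → 2
11:00 end B → 1
11:00 end C → 0
14:00 start E → 1
14:40 end E → 0
16:30 start F → 1
17:20 end F → 0
17:20 start G → 1
17:20 start H → 2
18:20 end H → 1
19:00 end G → 0
Peak is 3, at 10:30 (B, C, D).

3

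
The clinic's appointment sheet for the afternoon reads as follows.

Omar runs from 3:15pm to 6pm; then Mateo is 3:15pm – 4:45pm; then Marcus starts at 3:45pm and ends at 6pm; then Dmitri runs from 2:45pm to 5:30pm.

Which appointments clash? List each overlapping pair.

Dmitri & Marcus, Dmitri & Mateo, Dmitri & Omar, Marcus & Mateo, Marcus & Omar, Mateo & Omar

Sorted by start: Dmitri, Mateo, Omar, Marcus.
Mateo starts before Dmitri ends → Dmitri and Mateo overlap.
Omar starts before Dmitri ends → Dmitri and Omar overlap.
Marcus starts before Dmitri ends → Dmitri and Marcus overlap.
Omar starts before Mateo ends → Mateo and Omar overlap.
Marcus starts before Mateo ends → Mateo and Marcus overlap.
Marcus starts before Omar ends → Omar and Marcus overlap.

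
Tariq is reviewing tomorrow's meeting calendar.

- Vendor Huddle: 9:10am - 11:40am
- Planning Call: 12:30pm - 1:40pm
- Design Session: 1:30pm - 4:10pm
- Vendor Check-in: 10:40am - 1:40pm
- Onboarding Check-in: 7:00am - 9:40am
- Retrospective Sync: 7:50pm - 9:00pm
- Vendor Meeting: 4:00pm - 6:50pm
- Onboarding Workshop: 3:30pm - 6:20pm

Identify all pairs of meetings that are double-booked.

Sorted by start: Onboarding Check-in, Vendor Huddle, Vendor Check-in, Planning Call, Design Session, Onboarding Workshop, Vendor Meeting, Retrospective Sync.
Vendor Huddle starts before Onboarding Check-in ends → Onboarding Check-in and Vendor Huddle overlap.
Vendor Check-in starts after Onboarding Check-in ends — done with Onboarding Check-in.
Vendor Check-in starts before Vendor Huddle ends → Vendor Huddle and Vendor Check-in overlap.
Planning Call starts after Vendor Huddle ends — done with Vendor Huddle.
Planning Call starts before Vendor Check-in ends → Vendor Check-in and Planning Call overlap.
Design Session starts before Vendor Check-in ends → Vendor Check-in and Design Session overlap.
Onboarding Workshop starts after Vendor Check-in ends — done with Vendor Check-in.
Design Session starts before Planning Call ends → Planning Call and Design Session overlap.
Onboarding Workshop starts after Planning Call ends — done with Planning Call.
Onboarding Workshop starts before Design Session ends → Design Session and Onboarding Workshop overlap.
Vendor Meeting starts before Design Session ends → Design Session and Vendor Meeting overlap.
Retrospective Sync starts after Design Session ends.
Vendor Meeting starts before Onboarding Workshop ends → Onboarding Workshop and Vendor Meeting overlap.
Retrospective Sync starts after Onboarding Workshop ends.
Retrospective Sync starts after Vendor Meeting ends.

Design Session & Onboarding Workshop, Design Session & Planning Call, Design Session & Vendor Check-in, Design Session & Vendor Meeting, Onboarding Check-in & Vendor Huddle, Onboarding Workshop & Vendor Meeting, Planning Call & Vendor Check-in, Vendor Check-in & Vendor Huddle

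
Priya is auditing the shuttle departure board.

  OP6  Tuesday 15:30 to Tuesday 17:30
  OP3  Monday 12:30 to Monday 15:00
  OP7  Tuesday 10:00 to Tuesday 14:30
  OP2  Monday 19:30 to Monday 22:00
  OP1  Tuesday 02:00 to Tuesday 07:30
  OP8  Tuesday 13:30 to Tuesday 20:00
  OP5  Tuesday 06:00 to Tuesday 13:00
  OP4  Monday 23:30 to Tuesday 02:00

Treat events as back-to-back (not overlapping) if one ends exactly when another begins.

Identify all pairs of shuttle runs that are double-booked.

Sorted by start: OP3, OP2, OP4, OP1, OP5, OP7, OP8, OP6.
OP2 starts after OP3 ends — done with OP3.
OP4 starts after OP2 ends — done with OP2.
OP1 starts exactly when OP4 ends (back-to-back, no overlap) — done with OP4.
OP5 starts before OP1 ends → OP1 and OP5 overlap.
OP7 starts after OP1 ends — done with OP1.
OP7 starts before OP5 ends → OP5 and OP7 overlap.
OP8 starts after OP5 ends — done with OP5.
OP8 starts before OP7 ends → OP7 and OP8 overlap.
OP6 starts after OP7 ends.
OP6 starts before OP8 ends → OP8 and OP6 overlap.

OP1 & OP5, OP5 & OP7, OP6 & OP8, OP7 & OP8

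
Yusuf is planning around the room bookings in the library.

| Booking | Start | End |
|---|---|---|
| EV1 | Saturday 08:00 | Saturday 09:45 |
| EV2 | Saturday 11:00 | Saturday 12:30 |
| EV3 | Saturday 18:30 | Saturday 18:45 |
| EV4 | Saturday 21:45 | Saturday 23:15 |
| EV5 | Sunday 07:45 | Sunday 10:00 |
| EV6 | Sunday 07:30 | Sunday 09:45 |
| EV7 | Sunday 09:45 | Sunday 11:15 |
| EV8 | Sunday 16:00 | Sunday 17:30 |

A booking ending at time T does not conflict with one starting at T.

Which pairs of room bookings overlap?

Check each pair: they overlap iff neither finishes before the other starts.
Sorted by start: EV1, EV2, EV3, EV4, EV6, EV5, EV7, EV8.
EV2 starts after EV1 ends, so EV1 has no further overlaps.
EV3 starts after EV2 ends, so EV2 has no further overlaps.
EV4 starts after EV3 ends, so EV3 has no further overlaps.
EV6 starts after EV4 ends, so EV4 has no further overlaps.
EV5 starts before EV6 ends → EV6 and EV5 overlap.
EV7 starts exactly when EV6 ends (back-to-back, no overlap), so EV6 has no further overlaps.
EV7 starts before EV5 ends → EV5 and EV7 overlap.
EV8 starts after EV5 ends.
EV8 starts after EV7 ends.

EV5 & EV6, EV5 & EV7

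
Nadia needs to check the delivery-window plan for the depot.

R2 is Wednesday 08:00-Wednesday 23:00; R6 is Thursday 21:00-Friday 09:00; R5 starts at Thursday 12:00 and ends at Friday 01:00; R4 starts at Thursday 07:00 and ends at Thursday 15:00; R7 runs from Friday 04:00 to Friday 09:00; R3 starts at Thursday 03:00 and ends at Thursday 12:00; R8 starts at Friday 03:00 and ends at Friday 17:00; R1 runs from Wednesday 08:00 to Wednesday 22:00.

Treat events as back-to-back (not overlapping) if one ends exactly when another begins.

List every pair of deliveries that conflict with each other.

Sorted by start: R1, R2, R3, R4, R5, R6, R8, R7.
R2 starts before R1 ends → R1 and R2 overlap.
R3 starts after R1 ends; R1 is clear from here.
R3 starts after R2 ends; R2 is clear from here.
R4 starts before R3 ends → R3 and R4 overlap.
R5 starts exactly when R3 ends (back-to-back, no overlap); R3 is clear from here.
R5 starts before R4 ends → R4 and R5 overlap.
R6 starts after R4 ends; R4 is clear from here.
R6 starts before R5 ends → R5 and R6 overlap.
R8 starts after R5 ends; R5 is clear from here.
R8 starts before R6 ends → R6 and R8 overlap.
R7 starts before R6 ends → R6 and R7 overlap.
R7 starts before R8 ends → R8 and R7 overlap.

R1 & R2, R3 & R4, R4 & R5, R5 & R6, R6 & R7, R6 & R8, R7 & R8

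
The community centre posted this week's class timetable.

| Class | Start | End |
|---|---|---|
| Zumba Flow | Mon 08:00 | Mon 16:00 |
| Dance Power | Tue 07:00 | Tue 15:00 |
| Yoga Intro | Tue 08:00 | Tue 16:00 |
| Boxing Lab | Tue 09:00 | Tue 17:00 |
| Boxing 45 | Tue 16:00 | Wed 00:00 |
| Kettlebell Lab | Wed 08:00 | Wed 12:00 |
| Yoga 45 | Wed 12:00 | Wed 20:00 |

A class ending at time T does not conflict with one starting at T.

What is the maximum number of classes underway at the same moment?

Sweep the timeline, counting +1 at each start and −1 at each end (ends before starts at a tie):
Mon 08:00 start Zumba Flow → 1
Mon 16:00 end Zumba Flow → 0
Tue 07:00 start Dance Power → 1
Tue 08:00 start Yoga Intro → 2
Tue 09:00 start Boxing Lab → 3
Tue 15:00 end Dance Power → 2
Tue 16:00 end Yoga Intro → 1
Tue 16:00 start Boxing 45 → 2
Tue 17:00 end Boxing Lab → 1
Wed 00:00 end Boxing 45 → 0
Wed 08:00 start Kettlebell Lab → 1
Wed 12:00 end Kettlebell Lab → 0
Wed 12:00 start Yoga 45 → 1
Wed 20:00 end Yoga 45 → 0
Peak is 3, at Tue 09:00 (Boxing Lab, Dance Power, Yoga Intro).

3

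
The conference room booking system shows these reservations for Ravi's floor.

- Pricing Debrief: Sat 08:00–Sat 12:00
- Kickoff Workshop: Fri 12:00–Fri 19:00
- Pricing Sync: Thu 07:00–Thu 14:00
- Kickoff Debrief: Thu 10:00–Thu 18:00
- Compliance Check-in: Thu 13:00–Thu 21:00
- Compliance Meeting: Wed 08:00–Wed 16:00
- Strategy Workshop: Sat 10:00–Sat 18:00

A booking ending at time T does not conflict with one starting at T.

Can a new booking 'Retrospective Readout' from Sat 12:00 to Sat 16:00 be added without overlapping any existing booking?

Compliance Meeting: ends Wed 16:00 at or before Retrospective Readout starts Sat 12:00 → clear.
Pricing Sync: ends Thu 14:00 at or before Retrospective Readout starts Sat 12:00 → clear.
Kickoff Debrief: ends Thu 18:00 at or before Retrospective Readout starts Sat 12:00 → clear.
Compliance Check-in: ends Thu 21:00 at or before Retrospective Readout starts Sat 12:00 → clear.
Kickoff Workshop: ends Fri 19:00 at or before Retrospective Readout starts Sat 12:00 → clear.
Pricing Debrief: ends Sat 12:00 at or before Retrospective Readout starts Sat 12:00 → clear.
Strategy Workshop: starts Sat 10:00 before Retrospective Readout ends Sat 16:00, and ends Sat 18:00 after Retrospective Readout starts Sat 12:00 → overlap.
Retrospective Readout overlaps Strategy Workshop.

No — it overlaps Strategy Workshop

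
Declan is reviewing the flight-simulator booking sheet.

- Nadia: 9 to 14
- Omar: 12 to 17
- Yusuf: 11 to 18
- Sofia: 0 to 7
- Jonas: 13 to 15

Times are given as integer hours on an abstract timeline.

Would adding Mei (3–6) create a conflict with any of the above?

Yes — it overlaps Sofia

Sofia: starts 0 before Mei ends 6, and ends 7 after Mei starts 3 → overlap.
Nadia: starts 9 at or after Mei ends 6 → clear.
Yusuf: starts 11 at or after Mei ends 6 → clear.
Omar: starts 12 at or after Mei ends 6 → clear.
Jonas: starts 13 at or after Mei ends 6 → clear.
Mei overlaps Sofia.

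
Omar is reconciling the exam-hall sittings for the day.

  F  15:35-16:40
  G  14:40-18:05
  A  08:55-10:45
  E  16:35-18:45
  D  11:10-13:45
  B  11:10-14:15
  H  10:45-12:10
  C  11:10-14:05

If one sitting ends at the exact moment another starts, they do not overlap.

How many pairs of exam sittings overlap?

Two intervals overlap when each starts before the other ends.
Sorted by start: A, H, B, C, D, G, F, E.
H starts exactly when A ends (back-to-back, no overlap) — done with A.
B starts before H ends → H and B overlap.
C starts before H ends → H and C overlap.
D starts before H ends → H and D overlap.
G starts after H ends — done with H.
C starts before B ends → B and C overlap.
D starts before B ends → B and D overlap.
G starts after B ends — done with B.
D starts before C ends → C and D overlap.
G starts after C ends — done with C.
G starts after D ends — done with D.
F starts before G ends → G and F overlap.
E starts before G ends → G and E overlap.
E starts before F ends → F and E overlap.
Overlapping pairs: B & C, B & D, B & H, C & D, C & H, D & H, E & F, E & G, F & G — 9 in total.

9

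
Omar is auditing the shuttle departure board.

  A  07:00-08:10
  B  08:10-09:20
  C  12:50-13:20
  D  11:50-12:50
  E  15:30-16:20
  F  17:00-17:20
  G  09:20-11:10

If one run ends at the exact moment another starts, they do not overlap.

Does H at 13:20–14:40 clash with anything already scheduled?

No — it doesn't clash with anything

A: ends 08:10 at or before H starts 13:20 → clear.
B: ends 09:20 at or before H starts 13:20 → clear.
G: ends 11:10 at or before H starts 13:20 → clear.
D: ends 12:50 at or before H starts 13:20 → clear.
C: ends 13:20 at or before H starts 13:20 → clear.
E: starts 15:30 at or after H ends 14:40 → clear.
F: starts 17:00 at or after H ends 14:40 → clear.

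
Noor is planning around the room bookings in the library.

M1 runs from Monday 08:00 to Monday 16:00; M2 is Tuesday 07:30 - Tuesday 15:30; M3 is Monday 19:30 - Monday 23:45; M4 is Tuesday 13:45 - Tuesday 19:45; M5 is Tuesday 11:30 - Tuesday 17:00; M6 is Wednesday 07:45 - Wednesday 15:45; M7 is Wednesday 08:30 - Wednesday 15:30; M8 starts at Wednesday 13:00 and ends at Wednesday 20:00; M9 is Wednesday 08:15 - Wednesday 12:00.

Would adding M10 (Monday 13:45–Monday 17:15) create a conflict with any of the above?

Yes — it overlaps M1

M1: starts Monday 08:00 before M10 ends Monday 17:15, and ends Monday 16:00 after M10 starts Monday 13:45 → overlap.
M3: starts Monday 19:30 at or after M10 ends Monday 17:15 → clear.
M2: starts Tuesday 07:30 at or after M10 ends Monday 17:15 → clear.
M5: starts Tuesday 11:30 at or after M10 ends Monday 17:15 → clear.
M4: starts Tuesday 13:45 at or after M10 ends Monday 17:15 → clear.
M6: starts Wednesday 07:45 at or after M10 ends Monday 17:15 → clear.
M9: starts Wednesday 08:15 at or after M10 ends Monday 17:15 → clear.
M7: starts Wednesday 08:30 at or after M10 ends Monday 17:15 → clear.
M8: starts Wednesday 13:00 at or after M10 ends Monday 17:15 → clear.
M10 overlaps M1.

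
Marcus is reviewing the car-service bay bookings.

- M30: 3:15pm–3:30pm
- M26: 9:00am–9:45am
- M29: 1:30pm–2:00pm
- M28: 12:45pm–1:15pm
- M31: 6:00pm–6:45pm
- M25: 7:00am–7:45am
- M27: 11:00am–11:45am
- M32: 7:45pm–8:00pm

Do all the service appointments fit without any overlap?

Sorted by start: M25, M26, M27, M28, M29, M30, M31, M32.
M26 starts after M25 ends, so M25 has no further overlaps.
M27 starts after M26 ends, so M26 has no further overlaps.
M28 starts after M27 ends, so M27 has no further overlaps.
M29 starts after M28 ends, so M28 has no further overlaps.
M30 starts after M29 ends, so M29 has no further overlaps.
M31 starts after M30 ends, so M30 has no further overlaps.
M32 starts after M31 ends.
Every pair is clear; the schedule has no overlaps.

Yes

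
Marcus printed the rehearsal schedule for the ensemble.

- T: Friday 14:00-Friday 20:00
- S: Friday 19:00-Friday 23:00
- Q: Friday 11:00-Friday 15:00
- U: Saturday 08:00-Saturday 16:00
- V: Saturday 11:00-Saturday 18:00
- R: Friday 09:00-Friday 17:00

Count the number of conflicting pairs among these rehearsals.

5

Sorted by start: R, Q, T, S, U, V.
Q starts before R ends → R and Q overlap.
T starts before R ends → R and T overlap.
S starts after R ends; R is clear from here.
T starts before Q ends → Q and T overlap.
S starts after Q ends; Q is clear from here.
S starts before T ends → T and S overlap.
U starts after T ends; T is clear from here.
U starts after S ends; S is clear from here.
V starts before U ends → U and V overlap.
Overlapping pairs: Q & R, Q & T, R & T, S & T, U & V — 5 in total.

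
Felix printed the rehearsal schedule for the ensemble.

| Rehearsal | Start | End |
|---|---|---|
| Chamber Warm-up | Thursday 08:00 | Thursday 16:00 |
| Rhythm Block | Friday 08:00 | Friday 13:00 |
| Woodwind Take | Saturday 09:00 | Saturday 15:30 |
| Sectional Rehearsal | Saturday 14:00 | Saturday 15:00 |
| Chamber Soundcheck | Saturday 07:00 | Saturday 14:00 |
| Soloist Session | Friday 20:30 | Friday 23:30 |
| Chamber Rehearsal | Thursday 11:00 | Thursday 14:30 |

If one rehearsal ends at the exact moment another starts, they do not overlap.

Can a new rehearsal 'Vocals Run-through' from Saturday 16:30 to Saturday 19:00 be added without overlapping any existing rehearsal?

Yes — the slot is free

Chamber Warm-up: ends Thursday 16:00 at or before Vocals Run-through starts Saturday 16:30 → clear.
Chamber Rehearsal: ends Thursday 14:30 at or before Vocals Run-through starts Saturday 16:30 → clear.
Rhythm Block: ends Friday 13:00 at or before Vocals Run-through starts Saturday 16:30 → clear.
Soloist Session: ends Friday 23:30 at or before Vocals Run-through starts Saturday 16:30 → clear.
Chamber Soundcheck: ends Saturday 14:00 at or before Vocals Run-through starts Saturday 16:30 → clear.
Woodwind Take: ends Saturday 15:30 at or before Vocals Run-through starts Saturday 16:30 → clear.
Sectional Rehearsal: ends Saturday 15:00 at or before Vocals Run-through starts Saturday 16:30 → clear.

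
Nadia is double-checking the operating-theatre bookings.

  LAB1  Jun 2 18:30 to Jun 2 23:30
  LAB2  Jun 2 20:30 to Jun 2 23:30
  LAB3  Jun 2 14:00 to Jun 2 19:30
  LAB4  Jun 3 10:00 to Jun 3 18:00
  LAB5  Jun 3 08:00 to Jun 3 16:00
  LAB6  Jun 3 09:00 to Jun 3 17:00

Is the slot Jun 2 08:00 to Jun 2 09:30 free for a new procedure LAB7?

LAB3: starts Jun 2 14:00 at or after LAB7 ends Jun 2 09:30 → clear.
LAB1: starts Jun 2 18:30 at or after LAB7 ends Jun 2 09:30 → clear.
LAB2: starts Jun 2 20:30 at or after LAB7 ends Jun 2 09:30 → clear.
LAB5: starts Jun 3 08:00 at or after LAB7 ends Jun 2 09:30 → clear.
LAB6: starts Jun 3 09:00 at or after LAB7 ends Jun 2 09:30 → clear.
LAB4: starts Jun 3 10:00 at or after LAB7 ends Jun 2 09:30 → clear.

Yes — the slot is free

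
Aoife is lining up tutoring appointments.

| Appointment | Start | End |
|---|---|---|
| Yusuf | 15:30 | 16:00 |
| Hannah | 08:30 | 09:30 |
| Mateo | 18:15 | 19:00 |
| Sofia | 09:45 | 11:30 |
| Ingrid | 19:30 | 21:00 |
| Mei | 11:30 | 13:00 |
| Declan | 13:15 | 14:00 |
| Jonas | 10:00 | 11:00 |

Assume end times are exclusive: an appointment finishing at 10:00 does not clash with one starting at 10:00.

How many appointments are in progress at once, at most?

2

Sweep the timeline, counting +1 at each start and −1 at each end (ends before starts at a tie):
08:30 start Hannah → 1
09:30 end Hannah → 0
09:45 start Sofia → 1
10:00 start Jonas → 2
11:00 end Jonas → 1
11:30 end Sofia → 0
11:30 start Mei → 1
13:00 end Mei → 0
13:15 start Declan → 1
14:00 end Declan → 0
15:30 start Yusuf → 1
16:00 end Yusuf → 0
18:15 start Mateo → 1
19:00 end Mateo → 0
19:30 start Ingrid → 1
21:00 end Ingrid → 0
Peak is 2, at 10:00 (Jonas, Sofia).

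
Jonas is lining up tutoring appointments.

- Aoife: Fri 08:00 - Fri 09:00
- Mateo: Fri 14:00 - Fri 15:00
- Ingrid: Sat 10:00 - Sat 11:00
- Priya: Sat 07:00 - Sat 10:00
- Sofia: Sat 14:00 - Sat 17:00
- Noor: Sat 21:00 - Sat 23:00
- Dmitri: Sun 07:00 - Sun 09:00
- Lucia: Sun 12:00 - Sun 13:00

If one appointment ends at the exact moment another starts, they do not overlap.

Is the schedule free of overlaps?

Yes

Sorted by start: Aoife, Mateo, Priya, Ingrid, Sofia, Noor, Dmitri, Lucia.
Mateo starts after Aoife ends; Aoife is clear from here.
Priya starts after Mateo ends; Mateo is clear from here.
Ingrid starts exactly when Priya ends (back-to-back, no overlap); Priya is clear from here.
Sofia starts after Ingrid ends; Ingrid is clear from here.
Noor starts after Sofia ends; Sofia is clear from here.
Dmitri starts after Noor ends; Noor is clear from here.
Lucia starts after Dmitri ends.
Every pair is clear; the schedule has no overlaps.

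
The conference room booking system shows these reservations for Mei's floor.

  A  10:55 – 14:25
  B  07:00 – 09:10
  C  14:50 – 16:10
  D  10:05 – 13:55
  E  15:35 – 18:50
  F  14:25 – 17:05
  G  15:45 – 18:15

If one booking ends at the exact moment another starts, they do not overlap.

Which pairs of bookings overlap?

Check each pair: they overlap iff neither finishes before the other starts.
Sorted by start: B, D, A, F, C, E, G.
D starts after B ends, so B has no further overlaps.
A starts before D ends → D and A overlap.
F starts after D ends, so D has no further overlaps.
F starts exactly when A ends (back-to-back, no overlap), so A has no further overlaps.
C starts before F ends → F and C overlap.
E starts before F ends → F and E overlap.
G starts before F ends → F and G overlap.
E starts before C ends → C and E overlap.
G starts before C ends → C and G overlap.
G starts before E ends → E and G overlap.

A & D, C & E, C & F, C & G, E & F, E & G, F & G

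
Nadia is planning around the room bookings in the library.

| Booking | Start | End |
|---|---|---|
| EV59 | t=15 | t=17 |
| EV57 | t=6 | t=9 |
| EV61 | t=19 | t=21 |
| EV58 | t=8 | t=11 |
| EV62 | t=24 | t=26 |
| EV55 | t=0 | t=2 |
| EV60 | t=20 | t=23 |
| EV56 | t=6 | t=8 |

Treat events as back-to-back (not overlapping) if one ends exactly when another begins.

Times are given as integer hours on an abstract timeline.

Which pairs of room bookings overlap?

Sorted by start: EV55, EV56, EV57, EV58, EV59, EV61, EV60, EV62.
EV56 starts after EV55 ends — done with EV55.
EV57 starts before EV56 ends → EV56 and EV57 overlap.
EV58 starts exactly when EV56 ends (back-to-back, no overlap) — done with EV56.
EV58 starts before EV57 ends → EV57 and EV58 overlap.
EV59 starts after EV57 ends — done with EV57.
EV59 starts after EV58 ends — done with EV58.
EV61 starts after EV59 ends — done with EV59.
EV60 starts before EV61 ends → EV61 and EV60 overlap.
EV62 starts after EV61 ends.
EV62 starts after EV60 ends.

EV56 & EV57, EV57 & EV58, EV60 & EV61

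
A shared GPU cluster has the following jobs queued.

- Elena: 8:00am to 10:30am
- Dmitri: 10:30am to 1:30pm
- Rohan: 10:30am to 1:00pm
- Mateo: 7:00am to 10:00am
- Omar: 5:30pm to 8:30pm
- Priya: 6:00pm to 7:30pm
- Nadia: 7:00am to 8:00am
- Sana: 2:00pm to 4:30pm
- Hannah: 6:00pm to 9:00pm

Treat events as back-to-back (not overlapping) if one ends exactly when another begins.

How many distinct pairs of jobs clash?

Check each pair: they overlap iff neither finishes before the other starts.
Sorted by start: Nadia, Mateo, Elena, Rohan, Dmitri, Sana, Omar, Hannah, Priya.
Mateo starts before Nadia ends → Nadia and Mateo overlap.
Elena starts exactly when Nadia ends (back-to-back, no overlap); Nadia is clear from here.
Elena starts before Mateo ends → Mateo and Elena overlap.
Rohan starts after Mateo ends; Mateo is clear from here.
Rohan starts exactly when Elena ends (back-to-back, no overlap); Elena is clear from here.
Dmitri starts before Rohan ends → Rohan and Dmitri overlap.
Sana starts after Rohan ends; Rohan is clear from here.
Sana starts after Dmitri ends; Dmitri is clear from here.
Omar starts after Sana ends; Sana is clear from here.
Hannah starts before Omar ends → Omar and Hannah overlap.
Priya starts before Omar ends → Omar and Priya overlap.
Priya starts before Hannah ends → Hannah and Priya overlap.
Overlapping pairs: Dmitri & Rohan, Elena & Mateo, Hannah & Omar, Hannah & Priya, Mateo & Nadia, Omar & Priya — 6 in total.

6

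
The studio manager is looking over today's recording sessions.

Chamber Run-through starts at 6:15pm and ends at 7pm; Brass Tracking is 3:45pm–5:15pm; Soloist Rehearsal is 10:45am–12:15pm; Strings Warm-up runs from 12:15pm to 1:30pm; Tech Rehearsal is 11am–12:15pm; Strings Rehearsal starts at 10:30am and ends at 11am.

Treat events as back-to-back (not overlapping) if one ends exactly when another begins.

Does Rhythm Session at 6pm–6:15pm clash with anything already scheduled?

Strings Rehearsal: ends 11am at or before Rhythm Session starts 6pm → clear.
Soloist Rehearsal: ends 12:15pm at or before Rhythm Session starts 6pm → clear.
Tech Rehearsal: ends 12:15pm at or before Rhythm Session starts 6pm → clear.
Strings Warm-up: ends 1:30pm at or before Rhythm Session starts 6pm → clear.
Brass Tracking: ends 5:15pm at or before Rhythm Session starts 6pm → clear.
Chamber Run-through: starts 6:15pm at or after Rhythm Session ends 6:15pm → clear.

No — it doesn't clash with anything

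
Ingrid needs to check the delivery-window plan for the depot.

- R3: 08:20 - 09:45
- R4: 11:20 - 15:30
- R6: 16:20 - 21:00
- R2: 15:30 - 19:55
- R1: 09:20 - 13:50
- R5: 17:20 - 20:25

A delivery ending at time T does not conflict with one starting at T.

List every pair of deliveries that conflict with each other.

R1 & R3, R1 & R4, R2 & R5, R2 & R6, R5 & R6

Sorted by start: R3, R1, R4, R2, R6, R5.
R1 starts before R3 ends → R3 and R1 overlap.
R4 starts after R3 ends — done with R3.
R4 starts before R1 ends → R1 and R4 overlap.
R2 starts after R1 ends — done with R1.
R2 starts exactly when R4 ends (back-to-back, no overlap) — done with R4.
R6 starts before R2 ends → R2 and R6 overlap.
R5 starts before R2 ends → R2 and R5 overlap.
R5 starts before R6 ends → R6 and R5 overlap.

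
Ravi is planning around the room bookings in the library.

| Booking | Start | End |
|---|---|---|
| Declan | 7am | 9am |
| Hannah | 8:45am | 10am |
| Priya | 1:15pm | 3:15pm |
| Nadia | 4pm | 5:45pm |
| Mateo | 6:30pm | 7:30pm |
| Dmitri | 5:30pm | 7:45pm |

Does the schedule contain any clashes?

Sorted by start: Declan, Hannah, Priya, Nadia, Dmitri, Mateo.
Hannah starts before Declan ends → Declan and Hannah overlap.
That's a conflict, so the schedule is not conflict-free.

Yes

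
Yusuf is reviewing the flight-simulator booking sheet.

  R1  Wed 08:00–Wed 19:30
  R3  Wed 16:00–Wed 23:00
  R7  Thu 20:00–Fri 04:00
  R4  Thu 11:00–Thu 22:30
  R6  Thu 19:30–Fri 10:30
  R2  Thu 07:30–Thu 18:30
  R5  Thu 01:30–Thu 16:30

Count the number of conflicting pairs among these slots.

Check each pair: they overlap iff neither finishes before the other starts.
Sorted by start: R1, R3, R5, R2, R4, R6, R7.
R3 starts before R1 ends → R1 and R3 overlap.
R5 starts after R1 ends; R1 is clear from here.
R5 starts after R3 ends; R3 is clear from here.
R2 starts before R5 ends → R5 and R2 overlap.
R4 starts before R5 ends → R5 and R4 overlap.
R6 starts after R5 ends; R5 is clear from here.
R4 starts before R2 ends → R2 and R4 overlap.
R6 starts after R2 ends; R2 is clear from here.
R6 starts before R4 ends → R4 and R6 overlap.
R7 starts before R4 ends → R4 and R7 overlap.
R7 starts before R6 ends → R6 and R7 overlap.
Overlapping pairs: R1 & R3, R2 & R4, R2 & R5, R4 & R5, R4 & R6, R4 & R7, R6 & R7 — 7 in total.

7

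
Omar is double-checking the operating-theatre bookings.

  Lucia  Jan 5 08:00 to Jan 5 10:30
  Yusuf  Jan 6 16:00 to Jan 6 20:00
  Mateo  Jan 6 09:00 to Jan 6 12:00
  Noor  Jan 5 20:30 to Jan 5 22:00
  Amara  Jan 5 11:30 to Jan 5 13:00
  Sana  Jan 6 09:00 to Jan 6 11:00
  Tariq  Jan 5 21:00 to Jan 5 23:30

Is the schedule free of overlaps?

No

Check each pair: they overlap iff neither finishes before the other starts.
Sorted by start: Lucia, Amara, Noor, Tariq, Mateo, Sana, Yusuf.
Amara starts after Lucia ends, so Lucia has no further overlaps.
Noor starts after Amara ends, so Amara has no further overlaps.
Tariq starts before Noor ends → Noor and Tariq overlap.
That's a conflict, so the schedule is not conflict-free.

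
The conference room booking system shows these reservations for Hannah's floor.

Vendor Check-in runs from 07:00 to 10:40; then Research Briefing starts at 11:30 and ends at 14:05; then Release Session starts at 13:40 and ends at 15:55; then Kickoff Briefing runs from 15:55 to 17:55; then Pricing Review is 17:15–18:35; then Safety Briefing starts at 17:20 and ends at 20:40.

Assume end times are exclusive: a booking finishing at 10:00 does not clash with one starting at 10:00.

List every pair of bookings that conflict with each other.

Kickoff Briefing & Pricing Review, Kickoff Briefing & Safety Briefing, Pricing Review & Safety Briefing, Release Session & Research Briefing

Two intervals overlap when each starts before the other ends.
Sorted by start: Vendor Check-in, Research Briefing, Release Session, Kickoff Briefing, Pricing Review, Safety Briefing.
Research Briefing starts after Vendor Check-in ends, so nothing later overlaps Vendor Check-in either.
Release Session starts before Research Briefing ends → Research Briefing and Release Session overlap.
Kickoff Briefing starts after Research Briefing ends, so nothing later overlaps Research Briefing either.
Kickoff Briefing starts exactly when Release Session ends (back-to-back, no overlap), so nothing later overlaps Release Session either.
Pricing Review starts before Kickoff Briefing ends → Kickoff Briefing and Pricing Review overlap.
Safety Briefing starts before Kickoff Briefing ends → Kickoff Briefing and Safety Briefing overlap.
Safety Briefing starts before Pricing Review ends → Pricing Review and Safety Briefing overlap.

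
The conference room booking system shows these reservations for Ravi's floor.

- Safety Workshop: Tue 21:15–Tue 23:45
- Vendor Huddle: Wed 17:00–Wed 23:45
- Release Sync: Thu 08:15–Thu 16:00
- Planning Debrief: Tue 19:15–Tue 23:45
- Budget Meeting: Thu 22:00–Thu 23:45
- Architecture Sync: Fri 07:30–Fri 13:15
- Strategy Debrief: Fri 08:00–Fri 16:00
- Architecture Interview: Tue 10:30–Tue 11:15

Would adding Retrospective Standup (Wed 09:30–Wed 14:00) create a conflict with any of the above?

Architecture Interview: ends Tue 11:15 at or before Retrospective Standup starts Wed 09:30 → clear.
Planning Debrief: ends Tue 23:45 at or before Retrospective Standup starts Wed 09:30 → clear.
Safety Workshop: ends Tue 23:45 at or before Retrospective Standup starts Wed 09:30 → clear.
Vendor Huddle: starts Wed 17:00 at or after Retrospective Standup ends Wed 14:00 → clear.
Release Sync: starts Thu 08:15 at or after Retrospective Standup ends Wed 14:00 → clear.
Budget Meeting: starts Thu 22:00 at or after Retrospective Standup ends Wed 14:00 → clear.
Architecture Sync: starts Fri 07:30 at or after Retrospective Standup ends Wed 14:00 → clear.
Strategy Debrief: starts Fri 08:00 at or after Retrospective Standup ends Wed 14:00 → clear.

No — it doesn't clash with anything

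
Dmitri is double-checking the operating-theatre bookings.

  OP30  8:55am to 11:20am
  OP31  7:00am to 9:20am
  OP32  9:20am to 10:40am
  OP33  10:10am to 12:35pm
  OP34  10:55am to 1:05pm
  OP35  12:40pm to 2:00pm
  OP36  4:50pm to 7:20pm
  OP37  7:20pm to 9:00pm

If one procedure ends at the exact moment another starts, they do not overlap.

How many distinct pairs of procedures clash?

Sorted by start: OP31, OP30, OP32, OP33, OP34, OP35, OP36, OP37.
OP30 starts before OP31 ends → OP31 and OP30 overlap.
OP32 starts exactly when OP31 ends (back-to-back, no overlap) — done with OP31.
OP32 starts before OP30 ends → OP30 and OP32 overlap.
OP33 starts before OP30 ends → OP30 and OP33 overlap.
OP34 starts before OP30 ends → OP30 and OP34 overlap.
OP35 starts after OP30 ends — done with OP30.
OP33 starts before OP32 ends → OP32 and OP33 overlap.
OP34 starts after OP32 ends — done with OP32.
OP34 starts before OP33 ends → OP33 and OP34 overlap.
OP35 starts after OP33 ends — done with OP33.
OP35 starts before OP34 ends → OP34 and OP35 overlap.
OP36 starts after OP34 ends — done with OP34.
OP36 starts after OP35 ends — done with OP35.
OP37 starts exactly when OP36 ends (back-to-back, no overlap).
Overlapping pairs: OP30 & OP31, OP30 & OP32, OP30 & OP33, OP30 & OP34, OP32 & OP33, OP33 & OP34, OP34 & OP35 — 7 in total.

7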